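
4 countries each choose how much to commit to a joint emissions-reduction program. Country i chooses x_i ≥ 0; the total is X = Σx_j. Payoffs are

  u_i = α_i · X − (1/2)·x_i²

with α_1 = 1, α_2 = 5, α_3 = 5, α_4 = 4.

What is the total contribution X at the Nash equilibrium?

15

Country i's FOC: ∂u_i/∂x_i = α_i − x_i = 0, so x_i* = α_i.
NE contributions = (1, 5, 5, 4); X = 15.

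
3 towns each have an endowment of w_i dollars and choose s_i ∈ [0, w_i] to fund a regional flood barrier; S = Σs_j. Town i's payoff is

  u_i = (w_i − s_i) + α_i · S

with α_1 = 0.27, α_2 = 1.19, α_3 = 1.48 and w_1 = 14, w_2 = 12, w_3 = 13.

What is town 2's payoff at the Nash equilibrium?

∂u_i/∂s_i = α_i − 1, so town i contributes w_i if α_i > 1, else 0.
α_i > 1 for i ∈ {2, 3}; NE contributions (0, 12, 13), S = 25.
u_2 = (12 − 12) + 1.19·25 = 29.75.

29.75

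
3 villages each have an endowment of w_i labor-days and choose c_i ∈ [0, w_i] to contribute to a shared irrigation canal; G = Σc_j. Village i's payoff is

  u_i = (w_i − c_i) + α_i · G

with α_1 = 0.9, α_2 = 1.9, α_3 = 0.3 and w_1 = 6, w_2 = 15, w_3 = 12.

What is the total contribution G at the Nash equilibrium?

∂u_i/∂c_i = α_i − 1, so village i contributes w_i if α_i > 1, else 0.
α_i > 1 for i ∈ {2}; NE contributions (0, 15, 0), G = 15.

15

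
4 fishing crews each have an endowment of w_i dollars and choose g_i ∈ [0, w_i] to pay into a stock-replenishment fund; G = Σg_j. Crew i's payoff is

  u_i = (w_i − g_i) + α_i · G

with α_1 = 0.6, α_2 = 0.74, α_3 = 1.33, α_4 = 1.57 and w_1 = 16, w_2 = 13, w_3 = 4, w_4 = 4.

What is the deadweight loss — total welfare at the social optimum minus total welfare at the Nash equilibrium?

93.96

∂u_i/∂g_i = α_i − 1, so crew i contributes w_i if α_i > 1, else 0.
α_i > 1 for i ∈ {3, 4}; NE contributions (0, 0, 4, 4), G = 8.
W^NE = Σw_i − G^NE + (Σα_i)·G^NE = 37 + 3.24·8 = 62.92.
Planner: ∂(Σu_j)/∂g_i = Σα_j − 1 = 3.24 > 0, so everyone contributes w_i; G^SO = 37, W^SO = 37 + 3.24·37 = 156.88.
Deadweight loss = 93.96.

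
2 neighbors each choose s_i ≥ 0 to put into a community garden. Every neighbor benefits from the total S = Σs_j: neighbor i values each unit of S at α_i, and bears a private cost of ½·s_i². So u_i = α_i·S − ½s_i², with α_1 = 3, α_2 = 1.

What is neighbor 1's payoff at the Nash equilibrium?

Neighbor i's FOC: ∂u_i/∂s_i = α_i − s_i = 0, so s_i* = α_i.
NE contributions = (3, 1); S = 4.
u_1 = α_1·S − ½·(s_1)² = 3·4 − ½·3² = 7.5.

7.5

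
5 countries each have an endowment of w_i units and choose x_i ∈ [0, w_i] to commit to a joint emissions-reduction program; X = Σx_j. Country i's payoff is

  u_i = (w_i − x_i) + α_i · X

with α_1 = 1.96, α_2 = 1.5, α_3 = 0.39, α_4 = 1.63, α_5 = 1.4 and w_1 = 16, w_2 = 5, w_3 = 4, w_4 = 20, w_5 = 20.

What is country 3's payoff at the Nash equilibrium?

∂u_i/∂x_i = α_i − 1, so country i contributes w_i if α_i > 1, else 0.
α_i > 1 for i ∈ {1, 2, 4, 5}; NE contributions (16, 5, 0, 20, 20), X = 61.
u_3 = (4 − 0) + 0.39·61 = 27.79.

27.79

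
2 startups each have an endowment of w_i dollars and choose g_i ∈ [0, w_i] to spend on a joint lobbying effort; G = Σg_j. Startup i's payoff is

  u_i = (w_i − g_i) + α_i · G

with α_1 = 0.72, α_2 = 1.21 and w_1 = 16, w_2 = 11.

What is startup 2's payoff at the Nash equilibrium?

13.31

∂u_i/∂g_i = α_i − 1, so startup i contributes w_i if α_i > 1, else 0.
α_i > 1 for i ∈ {2}; NE contributions (0, 11), G = 11.
u_2 = (11 − 11) + 1.21·11 = 13.31.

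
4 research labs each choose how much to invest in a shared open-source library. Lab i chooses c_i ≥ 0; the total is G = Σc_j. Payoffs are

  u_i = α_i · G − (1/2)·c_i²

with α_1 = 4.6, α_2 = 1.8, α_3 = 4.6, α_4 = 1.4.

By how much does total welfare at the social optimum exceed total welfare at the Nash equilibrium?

Lab i's FOC: ∂u_i/∂c_i = α_i − c_i = 0, so c_i* = α_i.
NE contributions = (4.6, 1.8, 4.6, 1.4); G = 12.4.
W^NE = (Σα)·G − ½Σα_i² = 12.4² − ½·47.52 = 130.
Planner sets c_i = Σα_j = 12.4 for every i, so G^SO = 4·12.4 = 49.6.
W^SO = (Σα)·G^SO − ½·4·(Σα)² = (4/2)·12.4² = 307.52.
Deadweight loss = W^SO − W^NE = 177.52.

177.52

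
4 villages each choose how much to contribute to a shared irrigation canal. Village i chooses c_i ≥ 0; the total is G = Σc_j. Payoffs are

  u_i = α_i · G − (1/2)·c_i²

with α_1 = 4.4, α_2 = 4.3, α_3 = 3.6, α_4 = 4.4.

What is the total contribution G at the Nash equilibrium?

Village i's FOC: ∂u_i/∂c_i = α_i − c_i = 0, so c_i* = α_i.
NE contributions = (4.4, 4.3, 3.6, 4.4); G = 16.7.

16.7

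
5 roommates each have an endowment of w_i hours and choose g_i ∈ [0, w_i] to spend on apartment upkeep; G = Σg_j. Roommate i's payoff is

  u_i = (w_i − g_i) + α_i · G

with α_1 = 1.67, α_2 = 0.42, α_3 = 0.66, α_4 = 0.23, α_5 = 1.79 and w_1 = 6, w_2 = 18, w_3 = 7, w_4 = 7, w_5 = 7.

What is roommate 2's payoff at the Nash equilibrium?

23.46

∂u_i/∂g_i = α_i − 1, so roommate i contributes w_i if α_i > 1, else 0.
α_i > 1 for i ∈ {1, 5}; NE contributions (6, 0, 0, 0, 7), G = 13.
u_2 = (18 − 0) + 0.42·13 = 23.46.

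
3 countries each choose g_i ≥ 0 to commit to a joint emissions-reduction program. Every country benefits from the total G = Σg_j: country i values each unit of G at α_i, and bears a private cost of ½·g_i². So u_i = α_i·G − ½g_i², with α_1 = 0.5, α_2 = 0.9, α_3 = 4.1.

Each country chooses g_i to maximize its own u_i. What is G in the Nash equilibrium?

5.5

Country i's FOC: ∂u_i/∂g_i = α_i − g_i = 0, so g_i* = α_i.
NE contributions = (0.5, 0.9, 4.1); G = 5.5.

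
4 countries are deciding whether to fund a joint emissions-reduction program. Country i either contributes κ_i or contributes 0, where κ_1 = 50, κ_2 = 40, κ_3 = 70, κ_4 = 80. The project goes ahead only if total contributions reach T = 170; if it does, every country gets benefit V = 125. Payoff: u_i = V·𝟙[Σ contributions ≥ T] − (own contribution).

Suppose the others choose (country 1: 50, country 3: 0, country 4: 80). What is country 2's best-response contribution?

40

Others' total = 130. Contributing 40 brings total to 170 ≥ 170: gain V − κ_2 = 85.
Best response: 40.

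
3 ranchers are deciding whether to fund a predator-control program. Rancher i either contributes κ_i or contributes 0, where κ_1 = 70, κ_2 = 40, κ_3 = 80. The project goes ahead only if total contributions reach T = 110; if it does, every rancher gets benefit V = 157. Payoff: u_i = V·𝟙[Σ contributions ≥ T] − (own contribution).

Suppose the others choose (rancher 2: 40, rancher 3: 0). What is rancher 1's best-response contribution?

70

Others' total = 40. Contributing 70 brings total to 110 ≥ 110: gain V − κ_1 = 87.
Best response: 70.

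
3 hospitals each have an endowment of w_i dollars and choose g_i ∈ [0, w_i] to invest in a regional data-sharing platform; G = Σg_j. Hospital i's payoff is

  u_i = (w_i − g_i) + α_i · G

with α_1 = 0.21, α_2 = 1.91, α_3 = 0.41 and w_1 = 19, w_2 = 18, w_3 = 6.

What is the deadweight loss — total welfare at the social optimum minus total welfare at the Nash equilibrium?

38.25

∂u_i/∂g_i = α_i − 1, so hospital i contributes w_i if α_i > 1, else 0.
α_i > 1 for i ∈ {2}; NE contributions (0, 18, 0), G = 18.
W^NE = Σw_i − G^NE + (Σα_i)·G^NE = 43 + 1.53·18 = 70.54.
Planner: ∂(Σu_j)/∂g_i = Σα_j − 1 = 1.53 > 0, so everyone contributes w_i; G^SO = 43, W^SO = 43 + 1.53·43 = 108.79.
Deadweight loss = 38.25.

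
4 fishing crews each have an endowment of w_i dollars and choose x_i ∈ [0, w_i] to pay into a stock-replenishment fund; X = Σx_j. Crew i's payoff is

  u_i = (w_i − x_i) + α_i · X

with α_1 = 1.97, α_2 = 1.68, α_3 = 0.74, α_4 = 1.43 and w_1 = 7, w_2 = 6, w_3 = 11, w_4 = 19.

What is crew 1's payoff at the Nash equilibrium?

∂u_i/∂x_i = α_i − 1, so crew i contributes w_i if α_i > 1, else 0.
α_i > 1 for i ∈ {1, 2, 4}; NE contributions (7, 6, 0, 19), X = 32.
u_1 = (7 − 7) + 1.97·32 = 63.04.

63.04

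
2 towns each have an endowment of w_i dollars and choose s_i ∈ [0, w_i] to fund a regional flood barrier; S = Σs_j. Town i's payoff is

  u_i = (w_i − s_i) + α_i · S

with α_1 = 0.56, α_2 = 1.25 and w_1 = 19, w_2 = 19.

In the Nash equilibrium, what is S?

∂u_i/∂s_i = α_i − 1, so town i contributes w_i if α_i > 1, else 0.
α_i > 1 for i ∈ {2}; NE contributions (0, 19), S = 19.

19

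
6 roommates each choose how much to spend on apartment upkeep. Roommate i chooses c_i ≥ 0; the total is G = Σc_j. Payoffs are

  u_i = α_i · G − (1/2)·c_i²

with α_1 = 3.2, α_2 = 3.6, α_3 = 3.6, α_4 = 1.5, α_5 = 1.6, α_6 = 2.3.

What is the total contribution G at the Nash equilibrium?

Roommate i's FOC: ∂u_i/∂c_i = α_i − c_i = 0, so c_i* = α_i.
NE contributions = (3.2, 3.6, 3.6, 1.5, 1.6, 2.3); G = 15.8.

15.8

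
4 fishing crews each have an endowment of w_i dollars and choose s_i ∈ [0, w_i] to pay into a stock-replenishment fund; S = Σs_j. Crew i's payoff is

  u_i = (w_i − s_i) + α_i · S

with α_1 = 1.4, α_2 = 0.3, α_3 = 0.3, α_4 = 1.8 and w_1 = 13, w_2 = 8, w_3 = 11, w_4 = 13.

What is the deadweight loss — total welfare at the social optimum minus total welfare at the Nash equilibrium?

∂u_i/∂s_i = α_i − 1, so crew i contributes w_i if α_i > 1, else 0.
α_i > 1 for i ∈ {1, 4}; NE contributions (13, 0, 0, 13), S = 26.
W^NE = Σw_i − S^NE + (Σα_i)·S^NE = 45 + 2.8·26 = 117.8.
Planner: ∂(Σu_j)/∂s_i = Σα_j − 1 = 2.8 > 0, so everyone contributes w_i; S^SO = 45, W^SO = 45 + 2.8·45 = 171.
Deadweight loss = 53.2.

53.2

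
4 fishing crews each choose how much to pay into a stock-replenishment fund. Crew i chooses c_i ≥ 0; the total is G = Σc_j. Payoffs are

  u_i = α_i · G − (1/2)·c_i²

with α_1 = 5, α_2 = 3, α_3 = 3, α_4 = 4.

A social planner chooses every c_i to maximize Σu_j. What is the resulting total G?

Planner FOC: ∂(Σu_j)/∂c_i = (Σα_j) − c_i = 0, so c_i^SO = Σα_j = 15 for every i; G^SO = 60.

60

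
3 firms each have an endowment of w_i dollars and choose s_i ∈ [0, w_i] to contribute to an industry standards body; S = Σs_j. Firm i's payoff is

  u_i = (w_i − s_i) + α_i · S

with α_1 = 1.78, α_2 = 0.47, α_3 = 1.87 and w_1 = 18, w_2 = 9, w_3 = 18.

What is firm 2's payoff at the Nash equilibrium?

∂u_i/∂s_i = α_i − 1, so firm i contributes w_i if α_i > 1, else 0.
α_i > 1 for i ∈ {1, 3}; NE contributions (18, 0, 18), S = 36.
u_2 = (9 − 0) + 0.47·36 = 25.92.

25.92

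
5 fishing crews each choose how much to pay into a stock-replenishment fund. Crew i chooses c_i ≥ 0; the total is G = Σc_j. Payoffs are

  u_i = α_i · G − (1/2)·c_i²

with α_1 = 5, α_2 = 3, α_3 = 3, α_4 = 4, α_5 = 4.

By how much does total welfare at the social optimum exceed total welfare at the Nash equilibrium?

579

Crew i's FOC: ∂u_i/∂c_i = α_i − c_i = 0, so c_i* = α_i.
NE contributions = (5, 3, 3, 4, 4); G = 19.
W^NE = (Σα)·G − ½Σα_i² = 19² − ½·75 = 323.5.
Planner sets c_i = Σα_j = 19 for every i, so G^SO = 5·19 = 95.
W^SO = (Σα)·G^SO − ½·5·(Σα)² = (5/2)·19² = 902.5.
Deadweight loss = W^SO − W^NE = 579.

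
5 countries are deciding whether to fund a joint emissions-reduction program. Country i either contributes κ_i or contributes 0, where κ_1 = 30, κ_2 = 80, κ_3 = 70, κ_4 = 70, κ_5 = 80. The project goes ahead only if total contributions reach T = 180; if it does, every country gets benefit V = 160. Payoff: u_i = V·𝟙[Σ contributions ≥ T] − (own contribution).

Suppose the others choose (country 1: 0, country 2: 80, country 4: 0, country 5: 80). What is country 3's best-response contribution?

70

Others' total = 160. Contributing 70 brings total to 230 ≥ 180: gain V − κ_3 = 90.
Best response: 70.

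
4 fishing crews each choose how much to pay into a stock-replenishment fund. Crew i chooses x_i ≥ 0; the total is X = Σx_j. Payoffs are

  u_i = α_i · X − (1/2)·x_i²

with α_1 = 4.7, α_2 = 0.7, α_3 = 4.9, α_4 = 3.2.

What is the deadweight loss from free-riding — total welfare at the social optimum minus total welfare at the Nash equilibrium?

Crew i's FOC: ∂u_i/∂x_i = α_i − x_i = 0, so x_i* = α_i.
NE contributions = (4.7, 0.7, 4.9, 3.2); X = 13.5.
W^NE = (Σα)·X − ½Σα_i² = 13.5² − ½·56.83 = 153.835.
Planner sets x_i = Σα_j = 13.5 for every i, so X^SO = 4·13.5 = 54.
W^SO = (Σα)·X^SO − ½·4·(Σα)² = (4/2)·13.5² = 364.5.
Deadweight loss = W^SO − W^NE = 210.665.

210.665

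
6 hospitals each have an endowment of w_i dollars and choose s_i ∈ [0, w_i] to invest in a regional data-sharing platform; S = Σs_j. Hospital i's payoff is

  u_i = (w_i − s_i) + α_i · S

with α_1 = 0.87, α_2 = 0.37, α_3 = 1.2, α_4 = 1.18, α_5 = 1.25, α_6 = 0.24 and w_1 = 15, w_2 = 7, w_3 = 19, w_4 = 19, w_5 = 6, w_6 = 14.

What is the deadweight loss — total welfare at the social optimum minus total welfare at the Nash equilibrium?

147.96

∂u_i/∂s_i = α_i − 1, so hospital i contributes w_i if α_i > 1, else 0.
α_i > 1 for i ∈ {3, 4, 5}; NE contributions (0, 0, 19, 19, 6, 0), S = 44.
W^NE = Σw_i − S^NE + (Σα_i)·S^NE = 80 + 4.11·44 = 260.84.
Planner: ∂(Σu_j)/∂s_i = Σα_j − 1 = 4.11 > 0, so everyone contributes w_i; S^SO = 80, W^SO = 80 + 4.11·80 = 408.8.
Deadweight loss = 147.96.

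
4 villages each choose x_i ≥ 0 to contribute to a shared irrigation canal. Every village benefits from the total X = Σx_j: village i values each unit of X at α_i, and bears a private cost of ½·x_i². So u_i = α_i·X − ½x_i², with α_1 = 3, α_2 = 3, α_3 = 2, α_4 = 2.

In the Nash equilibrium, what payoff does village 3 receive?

Village i's FOC: ∂u_i/∂x_i = α_i − x_i = 0, so x_i* = α_i.
NE contributions = (3, 3, 2, 2); X = 10.
u_3 = α_3·X − ½·(x_3)² = 2·10 − ½·2² = 18.

18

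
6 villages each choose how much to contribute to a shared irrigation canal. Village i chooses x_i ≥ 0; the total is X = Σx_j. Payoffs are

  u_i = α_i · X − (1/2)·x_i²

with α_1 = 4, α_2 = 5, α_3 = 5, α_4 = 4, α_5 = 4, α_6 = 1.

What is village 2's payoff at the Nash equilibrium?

Village i's FOC: ∂u_i/∂x_i = α_i − x_i = 0, so x_i* = α_i.
NE contributions = (4, 5, 5, 4, 4, 1); X = 23.
u_2 = α_2·X − ½·(x_2)² = 5·23 − ½·5² = 102.5.

102.5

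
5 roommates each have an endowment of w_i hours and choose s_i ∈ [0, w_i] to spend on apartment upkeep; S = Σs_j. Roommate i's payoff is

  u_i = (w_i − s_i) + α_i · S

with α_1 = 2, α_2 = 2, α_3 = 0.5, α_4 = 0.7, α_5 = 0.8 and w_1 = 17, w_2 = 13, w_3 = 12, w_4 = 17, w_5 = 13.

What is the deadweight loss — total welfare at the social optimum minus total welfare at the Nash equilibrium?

∂u_i/∂s_i = α_i − 1, so roommate i contributes w_i if α_i > 1, else 0.
α_i > 1 for i ∈ {1, 2}; NE contributions (17, 13, 0, 0, 0), S = 30.
W^NE = Σw_i − S^NE + (Σα_i)·S^NE = 72 + 5·30 = 222.
Planner: ∂(Σu_j)/∂s_i = Σα_j − 1 = 5 > 0, so everyone contributes w_i; S^SO = 72, W^SO = 72 + 5·72 = 432.
Deadweight loss = 210.

210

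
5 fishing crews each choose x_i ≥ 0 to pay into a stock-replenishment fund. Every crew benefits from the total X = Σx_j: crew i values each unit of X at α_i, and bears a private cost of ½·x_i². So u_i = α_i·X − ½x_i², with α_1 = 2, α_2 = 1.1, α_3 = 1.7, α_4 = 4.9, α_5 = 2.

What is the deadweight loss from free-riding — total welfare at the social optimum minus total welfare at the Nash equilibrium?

Crew i's FOC: ∂u_i/∂x_i = α_i − x_i = 0, so x_i* = α_i.
NE contributions = (2, 1.1, 1.7, 4.9, 2); X = 11.7.
W^NE = (Σα)·X − ½Σα_i² = 11.7² − ½·36.11 = 118.835.
Planner sets x_i = Σα_j = 11.7 for every i, so X^SO = 5·11.7 = 58.5.
W^SO = (Σα)·X^SO − ½·5·(Σα)² = (5/2)·11.7² = 342.225.
Deadweight loss = W^SO − W^NE = 223.39.

223.39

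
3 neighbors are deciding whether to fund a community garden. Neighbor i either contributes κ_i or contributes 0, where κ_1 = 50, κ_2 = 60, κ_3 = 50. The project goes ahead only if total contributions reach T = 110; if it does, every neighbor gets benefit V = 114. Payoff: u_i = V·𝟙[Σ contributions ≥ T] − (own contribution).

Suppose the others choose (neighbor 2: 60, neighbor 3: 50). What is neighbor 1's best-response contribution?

Others' total = 110 ≥ 110; contributing adds cost 50 for no extra benefit.
Best response: 0.

0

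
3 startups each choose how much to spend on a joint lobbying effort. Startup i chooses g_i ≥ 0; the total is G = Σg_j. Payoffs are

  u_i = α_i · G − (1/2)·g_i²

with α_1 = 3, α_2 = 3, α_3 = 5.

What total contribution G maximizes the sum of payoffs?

Planner FOC: ∂(Σu_j)/∂g_i = (Σα_j) − g_i = 0, so g_i^SO = Σα_j = 11 for every i; G^SO = 33.

33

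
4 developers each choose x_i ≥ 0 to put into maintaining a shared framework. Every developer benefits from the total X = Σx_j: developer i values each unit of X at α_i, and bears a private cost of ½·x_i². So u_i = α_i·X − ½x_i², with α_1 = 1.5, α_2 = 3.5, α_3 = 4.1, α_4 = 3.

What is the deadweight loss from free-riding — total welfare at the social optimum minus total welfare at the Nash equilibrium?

166.565

Developer i's FOC: ∂u_i/∂x_i = α_i − x_i = 0, so x_i* = α_i.
NE contributions = (1.5, 3.5, 4.1, 3); X = 12.1.
W^NE = (Σα)·X − ½Σα_i² = 12.1² − ½·40.31 = 126.255.
Planner sets x_i = Σα_j = 12.1 for every i, so X^SO = 4·12.1 = 48.4.
W^SO = (Σα)·X^SO − ½·4·(Σα)² = (4/2)·12.1² = 292.82.
Deadweight loss = W^SO − W^NE = 166.565.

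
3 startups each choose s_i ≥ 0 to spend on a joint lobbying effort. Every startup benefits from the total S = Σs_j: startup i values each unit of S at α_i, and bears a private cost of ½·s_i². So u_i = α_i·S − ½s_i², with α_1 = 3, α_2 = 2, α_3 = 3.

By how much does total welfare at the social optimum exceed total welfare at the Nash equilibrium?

43

Startup i's FOC: ∂u_i/∂s_i = α_i − s_i = 0, so s_i* = α_i.
NE contributions = (3, 2, 3); S = 8.
W^NE = (Σα)·S − ½Σα_i² = 8² − ½·22 = 53.
Planner sets s_i = Σα_j = 8 for every i, so S^SO = 3·8 = 24.
W^SO = (Σα)·S^SO − ½·3·(Σα)² = (3/2)·8² = 96.
Deadweight loss = W^SO − W^NE = 43.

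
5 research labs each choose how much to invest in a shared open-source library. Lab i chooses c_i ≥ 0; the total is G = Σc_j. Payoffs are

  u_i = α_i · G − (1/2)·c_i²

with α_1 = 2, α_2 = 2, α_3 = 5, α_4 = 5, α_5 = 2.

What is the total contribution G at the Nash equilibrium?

16

Lab i's FOC: ∂u_i/∂c_i = α_i − c_i = 0, so c_i* = α_i.
NE contributions = (2, 2, 5, 5, 2); G = 16.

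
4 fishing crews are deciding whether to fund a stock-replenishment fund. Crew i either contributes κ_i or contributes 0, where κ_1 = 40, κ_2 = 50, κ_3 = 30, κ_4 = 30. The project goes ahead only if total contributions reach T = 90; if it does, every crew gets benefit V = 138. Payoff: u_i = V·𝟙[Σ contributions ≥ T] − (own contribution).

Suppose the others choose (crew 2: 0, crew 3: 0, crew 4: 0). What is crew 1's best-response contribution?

0

Others' total = 0. Even contributing 40 gives 40 < 90: no benefit either way.
Best response: 0.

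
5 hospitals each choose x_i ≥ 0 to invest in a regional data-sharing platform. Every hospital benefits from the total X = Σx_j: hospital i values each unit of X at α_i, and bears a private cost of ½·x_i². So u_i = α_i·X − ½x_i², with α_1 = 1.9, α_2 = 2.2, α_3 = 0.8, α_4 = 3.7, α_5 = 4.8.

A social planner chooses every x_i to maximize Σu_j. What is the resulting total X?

Planner FOC: ∂(Σu_j)/∂x_i = (Σα_j) − x_i = 0, so x_i^SO = Σα_j = 13.4 for every i; X^SO = 67.

67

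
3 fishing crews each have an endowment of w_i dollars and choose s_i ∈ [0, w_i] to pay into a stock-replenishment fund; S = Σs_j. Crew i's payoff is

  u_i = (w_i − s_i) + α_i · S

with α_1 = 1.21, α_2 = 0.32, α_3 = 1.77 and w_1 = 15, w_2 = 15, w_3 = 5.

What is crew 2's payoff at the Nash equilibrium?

21.4

∂u_i/∂s_i = α_i − 1, so crew i contributes w_i if α_i > 1, else 0.
α_i > 1 for i ∈ {1, 3}; NE contributions (15, 0, 5), S = 20.
u_2 = (15 − 0) + 0.32·20 = 21.4.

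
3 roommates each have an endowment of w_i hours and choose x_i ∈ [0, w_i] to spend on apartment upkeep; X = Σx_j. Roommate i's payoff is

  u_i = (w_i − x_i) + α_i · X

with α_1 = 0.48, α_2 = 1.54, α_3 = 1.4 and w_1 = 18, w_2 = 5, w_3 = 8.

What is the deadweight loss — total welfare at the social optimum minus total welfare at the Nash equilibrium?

43.56

∂u_i/∂x_i = α_i − 1, so roommate i contributes w_i if α_i > 1, else 0.
α_i > 1 for i ∈ {2, 3}; NE contributions (0, 5, 8), X = 13.
W^NE = Σw_i − X^NE + (Σα_i)·X^NE = 31 + 2.42·13 = 62.46.
Planner: ∂(Σu_j)/∂x_i = Σα_j − 1 = 2.42 > 0, so everyone contributes w_i; X^SO = 31, W^SO = 31 + 2.42·31 = 106.02.
Deadweight loss = 43.56.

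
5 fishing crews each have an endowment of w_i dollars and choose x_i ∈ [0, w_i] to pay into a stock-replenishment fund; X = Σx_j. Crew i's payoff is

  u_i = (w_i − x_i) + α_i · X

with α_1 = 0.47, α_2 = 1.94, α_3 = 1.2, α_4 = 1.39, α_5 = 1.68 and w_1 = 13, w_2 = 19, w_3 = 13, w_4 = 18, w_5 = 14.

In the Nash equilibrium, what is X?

∂u_i/∂x_i = α_i − 1, so crew i contributes w_i if α_i > 1, else 0.
α_i > 1 for i ∈ {2, 3, 4, 5}; NE contributions (0, 19, 13, 18, 14), X = 64.

64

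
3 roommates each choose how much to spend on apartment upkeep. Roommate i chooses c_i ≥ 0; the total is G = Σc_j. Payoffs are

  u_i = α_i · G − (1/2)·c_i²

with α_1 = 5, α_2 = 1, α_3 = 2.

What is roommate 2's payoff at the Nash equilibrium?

Roommate i's FOC: ∂u_i/∂c_i = α_i − c_i = 0, so c_i* = α_i.
NE contributions = (5, 1, 2); G = 8.
u_2 = α_2·G − ½·(c_2)² = 1·8 − ½·1² = 7.5.

7.5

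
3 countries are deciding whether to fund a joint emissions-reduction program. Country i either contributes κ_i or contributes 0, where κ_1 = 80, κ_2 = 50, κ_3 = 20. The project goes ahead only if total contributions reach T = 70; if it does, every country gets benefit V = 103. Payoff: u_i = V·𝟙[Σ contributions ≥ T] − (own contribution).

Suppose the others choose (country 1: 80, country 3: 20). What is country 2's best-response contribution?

Others' total = 100 ≥ 70; contributing adds cost 50 for no extra benefit.
Best response: 0.

0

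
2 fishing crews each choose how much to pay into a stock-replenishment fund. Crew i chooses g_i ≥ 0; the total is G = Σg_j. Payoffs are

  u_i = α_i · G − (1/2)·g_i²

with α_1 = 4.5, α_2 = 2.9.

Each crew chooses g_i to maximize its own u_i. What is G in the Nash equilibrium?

Crew i's FOC: ∂u_i/∂g_i = α_i − g_i = 0, so g_i* = α_i.
NE contributions = (4.5, 2.9); G = 7.4.

7.4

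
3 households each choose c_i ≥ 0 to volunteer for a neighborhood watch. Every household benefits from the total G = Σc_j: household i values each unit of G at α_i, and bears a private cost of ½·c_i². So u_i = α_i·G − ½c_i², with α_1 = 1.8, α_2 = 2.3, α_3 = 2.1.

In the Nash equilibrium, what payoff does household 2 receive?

11.615

Household i's FOC: ∂u_i/∂c_i = α_i − c_i = 0, so c_i* = α_i.
NE contributions = (1.8, 2.3, 2.1); G = 6.2.
u_2 = α_2·G − ½·(c_2)² = 2.3·6.2 − ½·2.3² = 11.615.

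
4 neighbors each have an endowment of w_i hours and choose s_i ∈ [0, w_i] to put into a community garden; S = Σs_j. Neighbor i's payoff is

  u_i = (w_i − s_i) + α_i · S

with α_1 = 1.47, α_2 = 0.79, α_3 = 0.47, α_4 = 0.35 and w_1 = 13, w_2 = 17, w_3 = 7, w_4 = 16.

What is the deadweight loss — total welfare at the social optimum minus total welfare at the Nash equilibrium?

83.2

∂u_i/∂s_i = α_i − 1, so neighbor i contributes w_i if α_i > 1, else 0.
α_i > 1 for i ∈ {1}; NE contributions (13, 0, 0, 0), S = 13.
W^NE = Σw_i − S^NE + (Σα_i)·S^NE = 53 + 2.08·13 = 80.04.
Planner: ∂(Σu_j)/∂s_i = Σα_j − 1 = 2.08 > 0, so everyone contributes w_i; S^SO = 53, W^SO = 53 + 2.08·53 = 163.24.
Deadweight loss = 83.2.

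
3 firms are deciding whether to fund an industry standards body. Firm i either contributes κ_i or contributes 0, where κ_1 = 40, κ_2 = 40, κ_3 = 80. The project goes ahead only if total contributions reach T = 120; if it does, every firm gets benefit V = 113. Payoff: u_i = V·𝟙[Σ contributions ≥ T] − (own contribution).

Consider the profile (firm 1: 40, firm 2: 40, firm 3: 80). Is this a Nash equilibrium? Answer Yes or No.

No

Total = 160 ≥ 120: provided.
Firm 1 (pledges 40, payoff 73): dropping to 0 → total 120, payoff 113. Profitable deviation.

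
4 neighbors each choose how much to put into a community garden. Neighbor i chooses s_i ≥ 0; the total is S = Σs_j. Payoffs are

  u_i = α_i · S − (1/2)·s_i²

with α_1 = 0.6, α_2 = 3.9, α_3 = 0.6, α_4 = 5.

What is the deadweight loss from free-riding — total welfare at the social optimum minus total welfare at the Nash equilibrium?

Neighbor i's FOC: ∂u_i/∂s_i = α_i − s_i = 0, so s_i* = α_i.
NE contributions = (0.6, 3.9, 0.6, 5); S = 10.1.
W^NE = (Σα)·S − ½Σα_i² = 10.1² − ½·40.93 = 81.545.
Planner sets s_i = Σα_j = 10.1 for every i, so S^SO = 4·10.1 = 40.4.
W^SO = (Σα)·S^SO − ½·4·(Σα)² = (4/2)·10.1² = 204.02.
Deadweight loss = W^SO − W^NE = 122.475.

122.475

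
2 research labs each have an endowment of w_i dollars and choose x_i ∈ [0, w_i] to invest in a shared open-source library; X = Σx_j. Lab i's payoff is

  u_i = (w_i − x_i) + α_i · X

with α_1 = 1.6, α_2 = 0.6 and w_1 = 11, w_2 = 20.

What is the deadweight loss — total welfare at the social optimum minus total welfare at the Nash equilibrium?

∂u_i/∂x_i = α_i − 1, so lab i contributes w_i if α_i > 1, else 0.
α_i > 1 for i ∈ {1}; NE contributions (11, 0), X = 11.
W^NE = Σw_i − X^NE + (Σα_i)·X^NE = 31 + 1.2·11 = 44.2.
Planner: ∂(Σu_j)/∂x_i = Σα_j − 1 = 1.2 > 0, so everyone contributes w_i; X^SO = 31, W^SO = 31 + 1.2·31 = 68.2.
Deadweight loss = 24.

24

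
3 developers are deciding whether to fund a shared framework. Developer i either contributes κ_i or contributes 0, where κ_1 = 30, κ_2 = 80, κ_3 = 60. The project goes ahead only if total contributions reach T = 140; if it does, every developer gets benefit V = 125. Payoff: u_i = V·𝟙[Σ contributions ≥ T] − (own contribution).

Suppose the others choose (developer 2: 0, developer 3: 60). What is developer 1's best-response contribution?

Others' total = 60. Even contributing 30 gives 90 < 140: no benefit either way.
Best response: 0.

0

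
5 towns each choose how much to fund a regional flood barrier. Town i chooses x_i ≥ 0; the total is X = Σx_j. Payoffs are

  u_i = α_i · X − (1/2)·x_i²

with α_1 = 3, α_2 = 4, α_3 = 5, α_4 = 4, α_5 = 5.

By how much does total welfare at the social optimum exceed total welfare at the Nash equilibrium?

Town i's FOC: ∂u_i/∂x_i = α_i − x_i = 0, so x_i* = α_i.
NE contributions = (3, 4, 5, 4, 5); X = 21.
W^NE = (Σα)·X − ½Σα_i² = 21² − ½·91 = 395.5.
Planner sets x_i = Σα_j = 21 for every i, so X^SO = 5·21 = 105.
W^SO = (Σα)·X^SO − ½·5·(Σα)² = (5/2)·21² = 1102.5.
Deadweight loss = W^SO − W^NE = 707.

707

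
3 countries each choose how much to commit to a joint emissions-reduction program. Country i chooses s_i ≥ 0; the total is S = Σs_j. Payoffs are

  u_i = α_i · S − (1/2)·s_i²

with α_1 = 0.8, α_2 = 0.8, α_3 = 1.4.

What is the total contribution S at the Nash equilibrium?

Country i's FOC: ∂u_i/∂s_i = α_i − s_i = 0, so s_i* = α_i.
NE contributions = (0.8, 0.8, 1.4); S = 3.

3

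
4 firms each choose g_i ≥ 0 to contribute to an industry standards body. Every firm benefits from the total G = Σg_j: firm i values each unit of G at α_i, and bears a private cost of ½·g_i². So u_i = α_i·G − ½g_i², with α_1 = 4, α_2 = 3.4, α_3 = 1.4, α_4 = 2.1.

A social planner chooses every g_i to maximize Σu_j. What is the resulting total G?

Planner FOC: ∂(Σu_j)/∂g_i = (Σα_j) − g_i = 0, so g_i^SO = Σα_j = 10.9 for every i; G^SO = 43.6.

43.6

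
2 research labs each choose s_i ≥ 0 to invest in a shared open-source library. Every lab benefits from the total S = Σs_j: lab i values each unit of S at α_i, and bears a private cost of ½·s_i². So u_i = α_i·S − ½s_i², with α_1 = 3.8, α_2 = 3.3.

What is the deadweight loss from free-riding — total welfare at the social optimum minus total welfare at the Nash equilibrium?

12.665

Lab i's FOC: ∂u_i/∂s_i = α_i − s_i = 0, so s_i* = α_i.
NE contributions = (3.8, 3.3); S = 7.1.
W^NE = (Σα)·S − ½Σα_i² = 7.1² − ½·25.33 = 37.745.
Planner sets s_i = Σα_j = 7.1 for every i, so S^SO = 2·7.1 = 14.2.
W^SO = (Σα)·S^SO − ½·2·(Σα)² = (2/2)·7.1² = 50.41.
Deadweight loss = W^SO − W^NE = 12.665.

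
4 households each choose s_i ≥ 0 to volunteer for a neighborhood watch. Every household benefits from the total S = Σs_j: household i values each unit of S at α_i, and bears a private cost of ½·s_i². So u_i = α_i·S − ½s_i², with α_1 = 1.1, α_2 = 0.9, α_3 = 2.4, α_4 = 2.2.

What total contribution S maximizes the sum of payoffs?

26.4

Planner FOC: ∂(Σu_j)/∂s_i = (Σα_j) − s_i = 0, so s_i^SO = Σα_j = 6.6 for every i; S^SO = 26.4.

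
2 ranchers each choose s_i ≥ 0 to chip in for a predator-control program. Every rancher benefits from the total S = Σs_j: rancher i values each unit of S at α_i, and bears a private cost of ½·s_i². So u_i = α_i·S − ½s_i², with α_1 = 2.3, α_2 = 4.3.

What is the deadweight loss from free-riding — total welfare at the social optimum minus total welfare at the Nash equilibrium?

Rancher i's FOC: ∂u_i/∂s_i = α_i − s_i = 0, so s_i* = α_i.
NE contributions = (2.3, 4.3); S = 6.6.
W^NE = (Σα)·S − ½Σα_i² = 6.6² − ½·23.78 = 31.67.
Planner sets s_i = Σα_j = 6.6 for every i, so S^SO = 2·6.6 = 13.2.
W^SO = (Σα)·S^SO − ½·2·(Σα)² = (2/2)·6.6² = 43.56.
Deadweight loss = W^SO − W^NE = 11.89.

11.89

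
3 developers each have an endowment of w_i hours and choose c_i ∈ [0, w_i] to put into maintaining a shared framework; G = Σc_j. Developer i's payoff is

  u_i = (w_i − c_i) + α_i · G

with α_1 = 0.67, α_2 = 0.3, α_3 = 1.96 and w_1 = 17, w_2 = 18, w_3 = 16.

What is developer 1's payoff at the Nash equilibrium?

27.72

∂u_i/∂c_i = α_i − 1, so developer i contributes w_i if α_i > 1, else 0.
α_i > 1 for i ∈ {3}; NE contributions (0, 0, 16), G = 16.
u_1 = (17 − 0) + 0.67·16 = 27.72.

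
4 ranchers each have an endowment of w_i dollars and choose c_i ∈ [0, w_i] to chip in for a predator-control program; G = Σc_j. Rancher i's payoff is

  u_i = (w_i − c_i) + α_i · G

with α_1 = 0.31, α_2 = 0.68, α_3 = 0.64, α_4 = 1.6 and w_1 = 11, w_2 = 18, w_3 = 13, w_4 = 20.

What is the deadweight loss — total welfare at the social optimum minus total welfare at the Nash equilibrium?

∂u_i/∂c_i = α_i − 1, so rancher i contributes w_i if α_i > 1, else 0.
α_i > 1 for i ∈ {4}; NE contributions (0, 0, 0, 20), G = 20.
W^NE = Σw_i − G^NE + (Σα_i)·G^NE = 62 + 2.23·20 = 106.6.
Planner: ∂(Σu_j)/∂c_i = Σα_j − 1 = 2.23 > 0, so everyone contributes w_i; G^SO = 62, W^SO = 62 + 2.23·62 = 200.26.
Deadweight loss = 93.66.

93.66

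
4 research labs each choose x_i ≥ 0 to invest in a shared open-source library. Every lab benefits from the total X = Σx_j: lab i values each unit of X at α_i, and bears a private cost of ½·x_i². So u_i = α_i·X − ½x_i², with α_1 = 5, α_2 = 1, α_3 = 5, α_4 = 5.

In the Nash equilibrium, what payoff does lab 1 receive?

67.5

Lab i's FOC: ∂u_i/∂x_i = α_i − x_i = 0, so x_i* = α_i.
NE contributions = (5, 1, 5, 5); X = 16.
u_1 = α_1·X − ½·(x_1)² = 5·16 − ½·5² = 67.5.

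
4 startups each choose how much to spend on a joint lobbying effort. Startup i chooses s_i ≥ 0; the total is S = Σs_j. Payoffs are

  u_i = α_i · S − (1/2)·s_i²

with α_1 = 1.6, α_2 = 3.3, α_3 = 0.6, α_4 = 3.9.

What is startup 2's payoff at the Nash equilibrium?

Startup i's FOC: ∂u_i/∂s_i = α_i − s_i = 0, so s_i* = α_i.
NE contributions = (1.6, 3.3, 0.6, 3.9); S = 9.4.
u_2 = α_2·S − ½·(s_2)² = 3.3·9.4 − ½·3.3² = 25.575.

25.575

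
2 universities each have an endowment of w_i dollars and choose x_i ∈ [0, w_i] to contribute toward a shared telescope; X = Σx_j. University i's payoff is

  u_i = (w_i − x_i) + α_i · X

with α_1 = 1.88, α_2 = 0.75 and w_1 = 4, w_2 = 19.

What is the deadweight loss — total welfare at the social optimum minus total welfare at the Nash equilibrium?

30.97

∂u_i/∂x_i = α_i − 1, so university i contributes w_i if α_i > 1, else 0.
α_i > 1 for i ∈ {1}; NE contributions (4, 0), X = 4.
W^NE = Σw_i − X^NE + (Σα_i)·X^NE = 23 + 1.63·4 = 29.52.
Planner: ∂(Σu_j)/∂x_i = Σα_j − 1 = 1.63 > 0, so everyone contributes w_i; X^SO = 23, W^SO = 23 + 1.63·23 = 60.49.
Deadweight loss = 30.97.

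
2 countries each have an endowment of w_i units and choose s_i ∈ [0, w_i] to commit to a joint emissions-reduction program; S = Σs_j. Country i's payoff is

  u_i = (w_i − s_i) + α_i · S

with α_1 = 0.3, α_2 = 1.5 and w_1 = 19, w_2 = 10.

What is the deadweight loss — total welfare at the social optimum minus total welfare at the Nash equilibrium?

∂u_i/∂s_i = α_i − 1, so country i contributes w_i if α_i > 1, else 0.
α_i > 1 for i ∈ {2}; NE contributions (0, 10), S = 10.
W^NE = Σw_i − S^NE + (Σα_i)·S^NE = 29 + 0.8·10 = 37.
Planner: ∂(Σu_j)/∂s_i = Σα_j − 1 = 0.8 > 0, so everyone contributes w_i; S^SO = 29, W^SO = 29 + 0.8·29 = 52.2.
Deadweight loss = 15.2.

15.2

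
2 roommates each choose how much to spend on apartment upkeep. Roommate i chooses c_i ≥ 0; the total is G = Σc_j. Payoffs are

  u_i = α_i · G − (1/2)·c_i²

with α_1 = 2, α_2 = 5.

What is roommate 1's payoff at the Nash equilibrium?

12

Roommate i's FOC: ∂u_i/∂c_i = α_i − c_i = 0, so c_i* = α_i.
NE contributions = (2, 5); G = 7.
u_1 = α_1·G − ½·(c_1)² = 2·7 − ½·2² = 12.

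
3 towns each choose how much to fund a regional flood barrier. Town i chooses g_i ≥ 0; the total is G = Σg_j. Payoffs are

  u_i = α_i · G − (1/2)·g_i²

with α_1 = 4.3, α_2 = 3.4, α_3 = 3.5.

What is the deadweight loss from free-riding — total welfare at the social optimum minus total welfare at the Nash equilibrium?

Town i's FOC: ∂u_i/∂g_i = α_i − g_i = 0, so g_i* = α_i.
NE contributions = (4.3, 3.4, 3.5); G = 11.2.
W^NE = (Σα)·G − ½Σα_i² = 11.2² − ½·42.3 = 104.29.
Planner sets g_i = Σα_j = 11.2 for every i, so G^SO = 3·11.2 = 33.6.
W^SO = (Σα)·G^SO − ½·3·(Σα)² = (3/2)·11.2² = 188.16.
Deadweight loss = W^SO − W^NE = 83.87.

83.87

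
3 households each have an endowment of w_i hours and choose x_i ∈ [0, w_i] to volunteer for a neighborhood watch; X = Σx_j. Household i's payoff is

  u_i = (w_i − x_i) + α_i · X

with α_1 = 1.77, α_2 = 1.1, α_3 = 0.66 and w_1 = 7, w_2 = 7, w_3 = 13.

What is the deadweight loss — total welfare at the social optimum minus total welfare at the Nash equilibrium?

32.89

∂u_i/∂x_i = α_i − 1, so household i contributes w_i if α_i > 1, else 0.
α_i > 1 for i ∈ {1, 2}; NE contributions (7, 7, 0), X = 14.
W^NE = Σw_i − X^NE + (Σα_i)·X^NE = 27 + 2.53·14 = 62.42.
Planner: ∂(Σu_j)/∂x_i = Σα_j − 1 = 2.53 > 0, so everyone contributes w_i; X^SO = 27, W^SO = 27 + 2.53·27 = 95.31.
Deadweight loss = 32.89.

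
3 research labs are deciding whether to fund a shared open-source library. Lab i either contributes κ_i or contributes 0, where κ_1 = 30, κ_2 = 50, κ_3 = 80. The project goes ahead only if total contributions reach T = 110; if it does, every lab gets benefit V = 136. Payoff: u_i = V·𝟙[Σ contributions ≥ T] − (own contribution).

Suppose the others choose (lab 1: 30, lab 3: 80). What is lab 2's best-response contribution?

Others' total = 110 ≥ 110; contributing adds cost 50 for no extra benefit.
Best response: 0.

0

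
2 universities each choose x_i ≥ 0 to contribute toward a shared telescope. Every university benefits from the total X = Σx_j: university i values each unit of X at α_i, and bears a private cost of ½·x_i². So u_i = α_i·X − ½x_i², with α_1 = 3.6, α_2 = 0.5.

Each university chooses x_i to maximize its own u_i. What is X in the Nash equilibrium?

4.1

University i's FOC: ∂u_i/∂x_i = α_i − x_i = 0, so x_i* = α_i.
NE contributions = (3.6, 0.5); X = 4.1.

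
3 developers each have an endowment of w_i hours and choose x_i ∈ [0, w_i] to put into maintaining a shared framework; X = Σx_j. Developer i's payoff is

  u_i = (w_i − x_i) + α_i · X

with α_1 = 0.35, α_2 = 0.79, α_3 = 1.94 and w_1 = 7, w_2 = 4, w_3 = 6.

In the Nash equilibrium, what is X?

6

∂u_i/∂x_i = α_i − 1, so developer i contributes w_i if α_i > 1, else 0.
α_i > 1 for i ∈ {3}; NE contributions (0, 0, 6), X = 6.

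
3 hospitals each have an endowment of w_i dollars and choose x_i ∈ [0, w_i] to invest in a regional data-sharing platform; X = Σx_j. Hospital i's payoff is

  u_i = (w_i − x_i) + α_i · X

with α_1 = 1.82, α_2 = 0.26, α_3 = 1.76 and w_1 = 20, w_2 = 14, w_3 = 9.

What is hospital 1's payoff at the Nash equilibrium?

∂u_i/∂x_i = α_i − 1, so hospital i contributes w_i if α_i > 1, else 0.
α_i > 1 for i ∈ {1, 3}; NE contributions (20, 0, 9), X = 29.
u_1 = (20 − 20) + 1.82·29 = 52.78.

52.78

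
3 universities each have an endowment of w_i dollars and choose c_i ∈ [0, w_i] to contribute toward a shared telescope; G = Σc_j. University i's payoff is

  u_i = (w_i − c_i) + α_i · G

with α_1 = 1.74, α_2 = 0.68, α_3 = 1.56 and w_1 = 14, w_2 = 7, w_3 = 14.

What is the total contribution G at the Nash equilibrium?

28

∂u_i/∂c_i = α_i − 1, so university i contributes w_i if α_i > 1, else 0.
α_i > 1 for i ∈ {1, 3}; NE contributions (14, 0, 14), G = 28.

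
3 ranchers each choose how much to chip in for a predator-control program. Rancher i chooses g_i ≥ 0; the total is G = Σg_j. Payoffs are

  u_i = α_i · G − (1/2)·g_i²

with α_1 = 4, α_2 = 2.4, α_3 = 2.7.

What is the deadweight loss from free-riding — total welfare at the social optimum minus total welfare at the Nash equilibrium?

55.93

Rancher i's FOC: ∂u_i/∂g_i = α_i − g_i = 0, so g_i* = α_i.
NE contributions = (4, 2.4, 2.7); G = 9.1.
W^NE = (Σα)·G − ½Σα_i² = 9.1² − ½·29.05 = 68.285.
Planner sets g_i = Σα_j = 9.1 for every i, so G^SO = 3·9.1 = 27.3.
W^SO = (Σα)·G^SO − ½·3·(Σα)² = (3/2)·9.1² = 124.215.
Deadweight loss = W^SO − W^NE = 55.93.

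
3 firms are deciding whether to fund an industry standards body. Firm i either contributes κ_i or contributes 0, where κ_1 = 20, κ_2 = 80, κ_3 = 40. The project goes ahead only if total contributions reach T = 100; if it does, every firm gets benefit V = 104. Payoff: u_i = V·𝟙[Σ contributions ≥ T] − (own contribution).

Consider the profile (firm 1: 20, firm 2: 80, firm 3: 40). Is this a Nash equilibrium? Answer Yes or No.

Total = 140 ≥ 100: provided.
Firm 1 (pledges 20, payoff 84): dropping to 0 → total 120, payoff 104. Profitable deviation.

No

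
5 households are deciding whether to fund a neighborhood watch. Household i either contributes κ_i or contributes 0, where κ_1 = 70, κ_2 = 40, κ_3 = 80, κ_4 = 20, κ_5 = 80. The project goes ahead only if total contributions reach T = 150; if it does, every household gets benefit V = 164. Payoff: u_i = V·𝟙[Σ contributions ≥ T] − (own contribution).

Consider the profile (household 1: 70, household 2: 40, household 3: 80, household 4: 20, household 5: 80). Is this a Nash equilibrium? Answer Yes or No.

Total = 290 ≥ 150: provided.
Household 1 (pledges 70, payoff 94): dropping to 0 → total 220, payoff 164. Profitable deviation.

No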